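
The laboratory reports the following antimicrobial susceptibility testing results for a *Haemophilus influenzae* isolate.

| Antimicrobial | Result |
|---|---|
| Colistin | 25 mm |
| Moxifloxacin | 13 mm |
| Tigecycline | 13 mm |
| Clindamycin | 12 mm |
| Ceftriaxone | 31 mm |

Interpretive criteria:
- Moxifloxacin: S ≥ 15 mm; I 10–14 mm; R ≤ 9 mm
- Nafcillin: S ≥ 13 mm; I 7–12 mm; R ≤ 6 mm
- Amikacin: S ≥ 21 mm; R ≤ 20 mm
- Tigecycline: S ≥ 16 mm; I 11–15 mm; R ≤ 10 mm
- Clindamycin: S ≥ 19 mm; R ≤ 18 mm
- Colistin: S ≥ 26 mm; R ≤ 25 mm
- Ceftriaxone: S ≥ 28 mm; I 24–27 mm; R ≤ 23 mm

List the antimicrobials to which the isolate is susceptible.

Colistin 25 mm: ≤ 25 mm ⇒ resistant
Moxifloxacin 13 mm: in 10–14 mm ⇒ intermediate
Tigecycline (13 mm) in 11–15 mm → Intermediate
Clindamycin: 12 mm is ≤ 18 mm — resistant
Ceftriaxone: 31 mm is ≥ 28 mm → Susceptible

ceftriaxone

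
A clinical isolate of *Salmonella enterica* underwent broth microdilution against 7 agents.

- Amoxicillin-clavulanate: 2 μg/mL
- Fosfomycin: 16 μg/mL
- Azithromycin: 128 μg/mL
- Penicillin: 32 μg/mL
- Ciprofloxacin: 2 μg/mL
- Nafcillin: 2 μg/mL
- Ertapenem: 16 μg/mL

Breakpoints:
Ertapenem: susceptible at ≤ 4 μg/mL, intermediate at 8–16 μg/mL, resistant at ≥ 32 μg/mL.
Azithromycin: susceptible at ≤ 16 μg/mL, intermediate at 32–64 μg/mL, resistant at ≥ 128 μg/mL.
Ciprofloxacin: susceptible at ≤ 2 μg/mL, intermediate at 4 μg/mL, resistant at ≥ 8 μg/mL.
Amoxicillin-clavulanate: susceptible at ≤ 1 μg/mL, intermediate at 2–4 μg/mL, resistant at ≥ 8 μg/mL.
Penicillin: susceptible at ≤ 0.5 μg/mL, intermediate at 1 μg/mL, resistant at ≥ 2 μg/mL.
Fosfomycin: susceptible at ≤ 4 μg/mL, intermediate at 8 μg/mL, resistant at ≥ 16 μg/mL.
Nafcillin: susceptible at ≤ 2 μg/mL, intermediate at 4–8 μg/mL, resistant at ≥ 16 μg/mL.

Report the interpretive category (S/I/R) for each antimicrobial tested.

Amoxicillin-clavulanate 2 μg/mL: in 2–4 μg/mL ⇒ Intermediate
Fosfomycin 16 μg/mL: ≥ 16 μg/mL — Resistant
Azithromycin: 128 μg/mL is ≥ 128 μg/mL — Resistant
Penicillin 32 μg/mL: ≥ 2 μg/mL ⇒ resistant
Ciprofloxacin 2 μg/mL: ≤ 2 μg/mL ⇒ S
Nafcillin 2 μg/mL: ≤ 2 μg/mL — S
Ertapenem 16 μg/mL: in 8–16 μg/mL → Intermediate

I, R, R, R, S, S, I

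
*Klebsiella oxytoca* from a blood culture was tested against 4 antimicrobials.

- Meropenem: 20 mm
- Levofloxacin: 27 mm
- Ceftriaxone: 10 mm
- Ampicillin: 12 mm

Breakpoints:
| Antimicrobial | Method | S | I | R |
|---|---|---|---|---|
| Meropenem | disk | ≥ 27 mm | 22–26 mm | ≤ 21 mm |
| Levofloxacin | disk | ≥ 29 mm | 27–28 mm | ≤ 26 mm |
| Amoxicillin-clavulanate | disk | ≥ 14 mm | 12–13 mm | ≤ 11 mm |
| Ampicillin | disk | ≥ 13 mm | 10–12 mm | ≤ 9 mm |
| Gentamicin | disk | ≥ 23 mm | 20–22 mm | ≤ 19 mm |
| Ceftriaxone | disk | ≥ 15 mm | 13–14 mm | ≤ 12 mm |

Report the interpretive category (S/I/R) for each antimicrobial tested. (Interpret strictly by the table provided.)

R, I, R, I

Meropenem: 20 mm is ≤ 21 mm → resistant
Levofloxacin (27 mm) in 27–28 mm → I
Ceftriaxone (10 mm) ≤ 12 mm → Resistant
Ampicillin: 12 mm is in 10–12 mm → intermediate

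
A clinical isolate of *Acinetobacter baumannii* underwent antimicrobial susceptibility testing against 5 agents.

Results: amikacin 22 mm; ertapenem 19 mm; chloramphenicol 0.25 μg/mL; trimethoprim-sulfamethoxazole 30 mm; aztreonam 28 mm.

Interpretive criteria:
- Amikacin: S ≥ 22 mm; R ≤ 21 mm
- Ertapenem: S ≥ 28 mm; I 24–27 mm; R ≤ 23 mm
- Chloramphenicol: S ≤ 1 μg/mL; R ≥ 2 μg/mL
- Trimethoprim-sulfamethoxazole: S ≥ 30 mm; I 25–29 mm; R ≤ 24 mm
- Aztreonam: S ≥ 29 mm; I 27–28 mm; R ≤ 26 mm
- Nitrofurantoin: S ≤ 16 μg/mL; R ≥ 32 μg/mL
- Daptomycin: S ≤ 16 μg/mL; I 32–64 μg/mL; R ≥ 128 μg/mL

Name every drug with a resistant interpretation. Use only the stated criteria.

Amikacin 22 mm: ≥ 22 mm ⇒ Susceptible
Ertapenem (19 mm) ≤ 23 mm ⇒ R
Chloramphenicol: 0.25 μg/mL is ≤ 1 μg/mL → Susceptible
Trimethoprim-sulfamethoxazole 30 mm: ≥ 30 mm ⇒ Susceptible
Aztreonam (28 mm) in 27–28 mm ⇒ Intermediate

ertapenem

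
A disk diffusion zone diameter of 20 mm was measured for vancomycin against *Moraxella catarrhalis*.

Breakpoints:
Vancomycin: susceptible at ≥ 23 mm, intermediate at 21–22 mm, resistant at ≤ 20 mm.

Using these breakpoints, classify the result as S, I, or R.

Vancomycin: 20 mm is ≤ 20 mm — Resistant

Resistant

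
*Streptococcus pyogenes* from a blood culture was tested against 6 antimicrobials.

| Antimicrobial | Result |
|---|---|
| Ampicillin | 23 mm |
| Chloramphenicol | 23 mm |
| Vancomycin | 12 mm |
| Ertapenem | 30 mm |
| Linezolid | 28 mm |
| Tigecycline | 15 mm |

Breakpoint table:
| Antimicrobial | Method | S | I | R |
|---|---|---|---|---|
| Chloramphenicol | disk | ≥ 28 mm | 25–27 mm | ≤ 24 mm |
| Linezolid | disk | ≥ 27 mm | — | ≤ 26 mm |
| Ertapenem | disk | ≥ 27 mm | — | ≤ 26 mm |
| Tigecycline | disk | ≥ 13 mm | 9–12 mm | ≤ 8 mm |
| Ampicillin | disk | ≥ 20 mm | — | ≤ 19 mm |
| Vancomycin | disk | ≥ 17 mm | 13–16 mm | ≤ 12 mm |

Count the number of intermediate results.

Ampicillin (23 mm) ≥ 20 mm — susceptible
Chloramphenicol 23 mm: ≤ 24 mm — Resistant
Vancomycin (12 mm) ≤ 12 mm → resistant
Ertapenem 30 mm: ≥ 27 mm ⇒ Susceptible
Linezolid 28 mm: ≥ 27 mm → Susceptible
Tigecycline 15 mm: ≥ 13 mm ⇒ susceptible
Intermediate: 0

0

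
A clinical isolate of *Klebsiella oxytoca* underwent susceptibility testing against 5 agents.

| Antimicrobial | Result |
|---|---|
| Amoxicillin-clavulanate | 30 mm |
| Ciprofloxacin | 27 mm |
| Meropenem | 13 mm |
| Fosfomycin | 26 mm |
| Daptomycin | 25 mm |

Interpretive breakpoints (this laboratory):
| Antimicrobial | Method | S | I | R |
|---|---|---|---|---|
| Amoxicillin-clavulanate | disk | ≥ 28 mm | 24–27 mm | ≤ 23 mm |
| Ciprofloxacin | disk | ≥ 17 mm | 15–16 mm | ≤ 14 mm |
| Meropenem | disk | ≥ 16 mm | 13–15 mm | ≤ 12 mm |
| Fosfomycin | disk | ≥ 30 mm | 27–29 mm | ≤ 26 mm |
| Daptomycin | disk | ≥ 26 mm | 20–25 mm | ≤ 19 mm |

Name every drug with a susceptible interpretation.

Amoxicillin-clavulanate: 30 mm is ≥ 28 mm ⇒ Susceptible
Ciprofloxacin: 27 mm is ≥ 17 mm — susceptible
Meropenem (13 mm) in 13–15 mm — intermediate
Fosfomycin 26 mm: ≤ 26 mm — resistant
Daptomycin 25 mm: in 20–25 mm → intermediate

amoxicillin-clavulanate, ciprofloxacin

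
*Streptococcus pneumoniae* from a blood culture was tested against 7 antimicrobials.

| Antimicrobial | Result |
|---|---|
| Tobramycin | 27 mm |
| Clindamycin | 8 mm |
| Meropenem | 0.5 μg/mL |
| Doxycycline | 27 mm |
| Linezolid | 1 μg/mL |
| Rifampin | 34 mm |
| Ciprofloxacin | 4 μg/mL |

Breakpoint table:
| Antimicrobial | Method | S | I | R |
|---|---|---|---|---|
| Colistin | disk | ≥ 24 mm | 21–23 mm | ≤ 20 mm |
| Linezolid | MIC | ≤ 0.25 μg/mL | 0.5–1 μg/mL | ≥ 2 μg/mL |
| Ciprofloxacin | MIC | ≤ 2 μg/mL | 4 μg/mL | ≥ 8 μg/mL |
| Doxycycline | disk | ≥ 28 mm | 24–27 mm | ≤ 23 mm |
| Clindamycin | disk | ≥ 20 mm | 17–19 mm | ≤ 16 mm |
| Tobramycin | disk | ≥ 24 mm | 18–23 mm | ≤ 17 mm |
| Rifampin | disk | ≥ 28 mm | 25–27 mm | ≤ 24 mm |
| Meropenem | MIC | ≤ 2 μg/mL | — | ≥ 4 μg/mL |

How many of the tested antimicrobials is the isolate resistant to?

1

Tobramycin 27 mm: ≥ 24 mm → Susceptible
Clindamycin (8 mm) ≤ 16 mm — Resistant
Meropenem: 0.5 μg/mL is ≤ 2 μg/mL ⇒ susceptible
Doxycycline (27 mm) in 24–27 mm — Intermediate
Linezolid (1 μg/mL) in 0.5–1 μg/mL ⇒ intermediate
Rifampin: 34 mm is ≥ 28 mm — Susceptible
Ciprofloxacin: 4 μg/mL is = 4 μg/mL — intermediate
Resistant: 1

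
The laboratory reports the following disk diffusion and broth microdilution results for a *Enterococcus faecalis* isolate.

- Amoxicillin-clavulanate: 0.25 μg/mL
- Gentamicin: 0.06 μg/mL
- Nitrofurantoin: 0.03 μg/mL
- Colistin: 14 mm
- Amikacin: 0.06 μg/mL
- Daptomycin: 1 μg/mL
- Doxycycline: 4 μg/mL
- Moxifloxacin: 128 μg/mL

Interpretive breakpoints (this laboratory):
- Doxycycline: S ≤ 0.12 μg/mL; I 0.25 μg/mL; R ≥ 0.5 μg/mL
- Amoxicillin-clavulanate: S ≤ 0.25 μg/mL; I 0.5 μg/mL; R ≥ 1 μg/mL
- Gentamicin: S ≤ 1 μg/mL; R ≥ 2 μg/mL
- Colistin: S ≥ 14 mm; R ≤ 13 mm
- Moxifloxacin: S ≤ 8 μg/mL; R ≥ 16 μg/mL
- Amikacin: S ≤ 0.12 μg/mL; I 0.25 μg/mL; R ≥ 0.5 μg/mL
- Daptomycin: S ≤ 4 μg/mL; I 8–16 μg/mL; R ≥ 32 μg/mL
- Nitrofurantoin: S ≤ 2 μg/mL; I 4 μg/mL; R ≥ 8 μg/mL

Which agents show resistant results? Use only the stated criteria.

doxycycline, moxifloxacin

Amoxicillin-clavulanate (0.25 μg/mL) ≤ 0.25 μg/mL — Susceptible
Gentamicin: 0.06 μg/mL is ≤ 1 μg/mL → S
Nitrofurantoin (0.03 μg/mL) ≤ 2 μg/mL ⇒ S
Colistin 14 mm: ≥ 14 mm → S
Amikacin 0.06 μg/mL: ≤ 0.12 μg/mL → susceptible
Daptomycin (1 μg/mL) ≤ 4 μg/mL → susceptible
Doxycycline 4 μg/mL: ≥ 0.5 μg/mL → Resistant
Moxifloxacin 128 μg/mL: ≥ 16 μg/mL ⇒ Resistant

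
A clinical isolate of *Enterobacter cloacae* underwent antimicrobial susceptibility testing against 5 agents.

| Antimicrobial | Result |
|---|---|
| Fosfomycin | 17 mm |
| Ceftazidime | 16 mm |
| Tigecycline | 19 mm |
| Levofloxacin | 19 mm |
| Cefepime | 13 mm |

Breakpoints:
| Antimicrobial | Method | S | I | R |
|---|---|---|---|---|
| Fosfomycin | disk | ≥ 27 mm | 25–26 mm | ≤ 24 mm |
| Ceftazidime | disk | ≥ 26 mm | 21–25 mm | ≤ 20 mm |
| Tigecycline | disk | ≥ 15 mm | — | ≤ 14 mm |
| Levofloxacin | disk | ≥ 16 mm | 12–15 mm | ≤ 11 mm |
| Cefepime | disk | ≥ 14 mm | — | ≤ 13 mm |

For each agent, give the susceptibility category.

R, R, S, S, R

Fosfomycin: 17 mm is ≤ 24 mm → Resistant
Ceftazidime (16 mm) ≤ 20 mm → R
Tigecycline (19 mm) ≥ 15 mm ⇒ susceptible
Levofloxacin (19 mm) ≥ 16 mm — Susceptible
Cefepime: 13 mm is ≤ 13 mm — Resistant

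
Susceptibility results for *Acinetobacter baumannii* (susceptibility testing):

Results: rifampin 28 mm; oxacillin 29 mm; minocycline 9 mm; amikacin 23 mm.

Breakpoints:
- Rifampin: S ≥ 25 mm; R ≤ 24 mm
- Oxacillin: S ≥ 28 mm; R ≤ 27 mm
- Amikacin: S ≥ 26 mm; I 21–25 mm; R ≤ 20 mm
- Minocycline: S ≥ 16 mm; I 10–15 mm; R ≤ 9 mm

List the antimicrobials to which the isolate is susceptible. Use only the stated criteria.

Rifampin (28 mm) ≥ 25 mm ⇒ S
Oxacillin 29 mm: ≥ 28 mm → S
Minocycline 9 mm: ≤ 9 mm → R
Amikacin: 23 mm is in 21–25 mm → intermediate

rifampin, oxacillin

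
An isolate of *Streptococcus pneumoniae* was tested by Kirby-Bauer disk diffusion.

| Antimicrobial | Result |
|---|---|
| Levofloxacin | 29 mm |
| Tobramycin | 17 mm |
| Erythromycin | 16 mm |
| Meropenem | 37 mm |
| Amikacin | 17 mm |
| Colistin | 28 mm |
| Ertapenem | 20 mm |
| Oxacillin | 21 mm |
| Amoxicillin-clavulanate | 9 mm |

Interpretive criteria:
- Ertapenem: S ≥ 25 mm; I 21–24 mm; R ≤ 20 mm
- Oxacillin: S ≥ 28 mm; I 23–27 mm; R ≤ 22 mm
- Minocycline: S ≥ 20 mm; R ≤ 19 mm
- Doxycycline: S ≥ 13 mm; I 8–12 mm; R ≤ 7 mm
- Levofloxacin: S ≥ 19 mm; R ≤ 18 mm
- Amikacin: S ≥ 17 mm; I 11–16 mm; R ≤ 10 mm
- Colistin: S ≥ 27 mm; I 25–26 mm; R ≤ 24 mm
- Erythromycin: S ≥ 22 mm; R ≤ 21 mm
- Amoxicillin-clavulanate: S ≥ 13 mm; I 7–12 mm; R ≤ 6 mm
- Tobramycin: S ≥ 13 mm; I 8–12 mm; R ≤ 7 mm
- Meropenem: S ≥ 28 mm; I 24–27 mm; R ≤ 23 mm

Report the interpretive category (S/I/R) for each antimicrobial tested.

S, S, R, S, S, S, R, R, I

Levofloxacin 29 mm: ≥ 19 mm ⇒ S
Tobramycin (17 mm) ≥ 13 mm → susceptible
Erythromycin 16 mm: ≤ 21 mm ⇒ R
Meropenem (37 mm) ≥ 28 mm ⇒ susceptible
Amikacin (17 mm) ≥ 17 mm ⇒ S
Colistin (28 mm) ≥ 27 mm ⇒ S
Ertapenem (20 mm) ≤ 20 mm → R
Oxacillin 21 mm: ≤ 22 mm → resistant
Amoxicillin-clavulanate (9 mm) in 7–12 mm → I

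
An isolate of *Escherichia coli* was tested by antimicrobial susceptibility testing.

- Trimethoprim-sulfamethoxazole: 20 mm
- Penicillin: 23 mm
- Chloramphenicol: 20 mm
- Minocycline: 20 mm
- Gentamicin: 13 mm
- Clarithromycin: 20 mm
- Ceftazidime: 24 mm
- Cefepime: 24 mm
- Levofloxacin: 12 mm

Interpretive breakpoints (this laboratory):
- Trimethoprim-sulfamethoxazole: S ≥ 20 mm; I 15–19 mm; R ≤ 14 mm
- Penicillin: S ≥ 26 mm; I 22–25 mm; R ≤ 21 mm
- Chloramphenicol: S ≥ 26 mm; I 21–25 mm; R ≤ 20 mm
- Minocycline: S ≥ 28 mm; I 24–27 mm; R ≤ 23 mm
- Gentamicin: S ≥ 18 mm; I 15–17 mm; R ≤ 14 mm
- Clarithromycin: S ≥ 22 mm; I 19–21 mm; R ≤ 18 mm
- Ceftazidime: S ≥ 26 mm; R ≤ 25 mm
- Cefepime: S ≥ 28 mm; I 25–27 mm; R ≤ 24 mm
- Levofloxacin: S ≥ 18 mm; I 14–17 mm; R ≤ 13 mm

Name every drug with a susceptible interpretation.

Trimethoprim-sulfamethoxazole: 20 mm is ≥ 20 mm ⇒ S
Penicillin 23 mm: in 22–25 mm — intermediate
Chloramphenicol 20 mm: ≤ 20 mm — R
Minocycline: 20 mm is ≤ 23 mm ⇒ Resistant
Gentamicin: 13 mm is ≤ 14 mm → Resistant
Clarithromycin: 20 mm is in 19–21 mm ⇒ Intermediate
Ceftazidime: 24 mm is ≤ 25 mm → R
Cefepime: 24 mm is ≤ 24 mm ⇒ resistant
Levofloxacin 12 mm: ≤ 13 mm → resistant

trimethoprim-sulfamethoxazole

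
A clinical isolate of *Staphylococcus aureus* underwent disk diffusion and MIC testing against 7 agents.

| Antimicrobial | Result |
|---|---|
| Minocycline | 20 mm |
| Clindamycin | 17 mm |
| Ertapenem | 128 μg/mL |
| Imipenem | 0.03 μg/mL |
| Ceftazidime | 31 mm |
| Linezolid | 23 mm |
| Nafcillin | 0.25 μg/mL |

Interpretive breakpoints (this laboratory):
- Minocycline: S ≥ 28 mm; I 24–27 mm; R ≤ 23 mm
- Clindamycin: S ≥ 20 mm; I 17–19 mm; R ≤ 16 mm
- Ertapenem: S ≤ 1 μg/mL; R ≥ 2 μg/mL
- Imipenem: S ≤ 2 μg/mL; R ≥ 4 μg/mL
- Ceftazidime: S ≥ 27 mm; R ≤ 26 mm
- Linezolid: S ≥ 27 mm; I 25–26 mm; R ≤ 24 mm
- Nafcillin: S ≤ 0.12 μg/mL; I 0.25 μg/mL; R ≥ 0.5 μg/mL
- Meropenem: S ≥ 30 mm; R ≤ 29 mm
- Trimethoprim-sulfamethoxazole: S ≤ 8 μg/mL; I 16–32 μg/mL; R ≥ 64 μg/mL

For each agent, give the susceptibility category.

R, I, R, S, S, R, I

Minocycline (20 mm) ≤ 23 mm → R
Clindamycin 17 mm: in 17–19 mm ⇒ intermediate
Ertapenem (128 μg/mL) ≥ 2 μg/mL ⇒ Resistant
Imipenem: 0.03 μg/mL is ≤ 2 μg/mL — S
Ceftazidime (31 mm) ≥ 27 mm — S
Linezolid (23 mm) ≤ 24 mm → resistant
Nafcillin (0.25 μg/mL) = 0.25 μg/mL — intermediate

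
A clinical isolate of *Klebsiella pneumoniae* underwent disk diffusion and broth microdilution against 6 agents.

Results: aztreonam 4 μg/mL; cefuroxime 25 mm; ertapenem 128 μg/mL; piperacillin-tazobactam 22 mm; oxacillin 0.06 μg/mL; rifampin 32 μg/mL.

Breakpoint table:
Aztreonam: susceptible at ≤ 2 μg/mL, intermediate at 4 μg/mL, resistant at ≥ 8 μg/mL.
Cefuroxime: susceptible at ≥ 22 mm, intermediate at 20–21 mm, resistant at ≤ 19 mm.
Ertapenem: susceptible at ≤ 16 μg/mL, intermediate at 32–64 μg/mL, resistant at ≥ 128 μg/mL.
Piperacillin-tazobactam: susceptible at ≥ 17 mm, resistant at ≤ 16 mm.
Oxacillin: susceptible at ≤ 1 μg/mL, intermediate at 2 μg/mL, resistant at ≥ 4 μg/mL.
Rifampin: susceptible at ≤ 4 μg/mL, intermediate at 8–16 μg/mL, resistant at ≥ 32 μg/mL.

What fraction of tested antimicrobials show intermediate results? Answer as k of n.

1 of 6

Aztreonam: 4 μg/mL is = 4 μg/mL — Intermediate
Cefuroxime (25 mm) ≥ 22 mm — S
Ertapenem: 128 μg/mL is ≥ 128 μg/mL — Resistant
Piperacillin-tazobactam 22 mm: ≥ 17 mm ⇒ S
Oxacillin: 0.06 μg/mL is ≤ 1 μg/mL — susceptible
Rifampin (32 μg/mL) ≥ 32 μg/mL ⇒ R
Intermediate: 1/6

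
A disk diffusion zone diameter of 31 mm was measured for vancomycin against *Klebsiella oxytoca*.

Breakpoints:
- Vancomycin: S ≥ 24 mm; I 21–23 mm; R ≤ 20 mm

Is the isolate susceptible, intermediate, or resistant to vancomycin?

Vancomycin (31 mm) ≥ 24 mm ⇒ S

Susceptible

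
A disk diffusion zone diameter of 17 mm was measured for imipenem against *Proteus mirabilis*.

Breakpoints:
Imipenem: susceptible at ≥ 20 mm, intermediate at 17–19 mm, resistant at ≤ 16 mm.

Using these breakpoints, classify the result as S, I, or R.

Intermediate

Imipenem 17 mm: in 17–19 mm — Intermediate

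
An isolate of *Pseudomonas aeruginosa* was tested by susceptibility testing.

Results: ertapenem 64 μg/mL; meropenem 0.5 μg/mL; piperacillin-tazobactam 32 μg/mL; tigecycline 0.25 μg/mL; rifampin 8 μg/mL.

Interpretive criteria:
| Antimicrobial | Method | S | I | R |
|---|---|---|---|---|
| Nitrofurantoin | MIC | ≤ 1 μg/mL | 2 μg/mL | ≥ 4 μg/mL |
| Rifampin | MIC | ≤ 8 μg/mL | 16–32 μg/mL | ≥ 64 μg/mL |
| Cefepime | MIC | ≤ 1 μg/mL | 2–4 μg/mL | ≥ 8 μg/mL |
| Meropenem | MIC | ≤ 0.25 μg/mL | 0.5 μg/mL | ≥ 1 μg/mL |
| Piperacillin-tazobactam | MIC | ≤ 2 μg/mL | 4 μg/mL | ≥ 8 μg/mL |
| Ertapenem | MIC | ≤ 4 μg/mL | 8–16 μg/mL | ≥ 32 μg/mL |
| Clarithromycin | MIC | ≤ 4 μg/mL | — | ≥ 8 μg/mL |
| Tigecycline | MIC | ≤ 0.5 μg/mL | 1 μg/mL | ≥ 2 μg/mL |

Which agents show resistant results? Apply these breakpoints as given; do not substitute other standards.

Ertapenem 64 μg/mL: ≥ 32 μg/mL → resistant
Meropenem (0.5 μg/mL) = 0.5 μg/mL ⇒ I
Piperacillin-tazobactam: 32 μg/mL is ≥ 8 μg/mL — resistant
Tigecycline (0.25 μg/mL) ≤ 0.5 μg/mL ⇒ S
Rifampin: 8 μg/mL is ≤ 8 μg/mL ⇒ susceptible

ertapenem, piperacillin-tazobactam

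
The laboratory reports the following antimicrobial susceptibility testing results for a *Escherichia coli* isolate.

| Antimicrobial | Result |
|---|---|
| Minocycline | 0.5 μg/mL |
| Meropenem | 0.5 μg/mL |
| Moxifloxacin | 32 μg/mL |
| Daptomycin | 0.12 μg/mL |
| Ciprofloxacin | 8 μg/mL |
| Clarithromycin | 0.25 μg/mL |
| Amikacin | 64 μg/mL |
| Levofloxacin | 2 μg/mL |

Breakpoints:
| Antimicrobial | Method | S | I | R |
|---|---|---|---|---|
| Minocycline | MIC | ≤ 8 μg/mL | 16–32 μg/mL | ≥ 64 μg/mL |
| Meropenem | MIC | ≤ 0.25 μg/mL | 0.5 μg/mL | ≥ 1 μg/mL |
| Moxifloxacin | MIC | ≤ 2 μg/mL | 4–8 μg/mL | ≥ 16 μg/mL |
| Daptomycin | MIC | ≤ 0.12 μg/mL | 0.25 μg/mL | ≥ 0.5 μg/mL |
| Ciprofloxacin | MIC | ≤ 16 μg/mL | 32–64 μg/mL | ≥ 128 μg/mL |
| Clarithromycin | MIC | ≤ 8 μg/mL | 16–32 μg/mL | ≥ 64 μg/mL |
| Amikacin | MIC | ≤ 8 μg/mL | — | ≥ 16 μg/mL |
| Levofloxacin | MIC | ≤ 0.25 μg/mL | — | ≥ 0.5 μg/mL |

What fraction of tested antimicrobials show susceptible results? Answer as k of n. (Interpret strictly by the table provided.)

4 of 8

Minocycline (0.5 μg/mL) ≤ 8 μg/mL ⇒ susceptible
Meropenem: 0.5 μg/mL is = 0.5 μg/mL → Intermediate
Moxifloxacin 32 μg/mL: ≥ 16 μg/mL ⇒ Resistant
Daptomycin: 0.12 μg/mL is ≤ 0.12 μg/mL ⇒ Susceptible
Ciprofloxacin (8 μg/mL) ≤ 16 μg/mL — S
Clarithromycin 0.25 μg/mL: ≤ 8 μg/mL — Susceptible
Amikacin: 64 μg/mL is ≥ 16 μg/mL → R
Levofloxacin: 2 μg/mL is ≥ 0.5 μg/mL — Resistant
Susceptible: 4/8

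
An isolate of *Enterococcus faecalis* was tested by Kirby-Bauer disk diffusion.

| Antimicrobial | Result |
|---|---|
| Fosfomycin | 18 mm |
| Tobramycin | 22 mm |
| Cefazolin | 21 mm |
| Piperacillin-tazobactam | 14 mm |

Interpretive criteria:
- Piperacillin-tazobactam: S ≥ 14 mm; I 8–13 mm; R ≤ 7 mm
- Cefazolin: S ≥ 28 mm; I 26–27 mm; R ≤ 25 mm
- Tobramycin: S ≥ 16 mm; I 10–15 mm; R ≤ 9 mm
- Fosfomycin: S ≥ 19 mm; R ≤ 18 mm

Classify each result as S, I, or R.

R, S, R, S

Fosfomycin 18 mm: ≤ 18 mm — Resistant
Tobramycin: 22 mm is ≥ 16 mm — Susceptible
Cefazolin 21 mm: ≤ 25 mm → R
Piperacillin-tazobactam: 14 mm is ≥ 14 mm → Susceptible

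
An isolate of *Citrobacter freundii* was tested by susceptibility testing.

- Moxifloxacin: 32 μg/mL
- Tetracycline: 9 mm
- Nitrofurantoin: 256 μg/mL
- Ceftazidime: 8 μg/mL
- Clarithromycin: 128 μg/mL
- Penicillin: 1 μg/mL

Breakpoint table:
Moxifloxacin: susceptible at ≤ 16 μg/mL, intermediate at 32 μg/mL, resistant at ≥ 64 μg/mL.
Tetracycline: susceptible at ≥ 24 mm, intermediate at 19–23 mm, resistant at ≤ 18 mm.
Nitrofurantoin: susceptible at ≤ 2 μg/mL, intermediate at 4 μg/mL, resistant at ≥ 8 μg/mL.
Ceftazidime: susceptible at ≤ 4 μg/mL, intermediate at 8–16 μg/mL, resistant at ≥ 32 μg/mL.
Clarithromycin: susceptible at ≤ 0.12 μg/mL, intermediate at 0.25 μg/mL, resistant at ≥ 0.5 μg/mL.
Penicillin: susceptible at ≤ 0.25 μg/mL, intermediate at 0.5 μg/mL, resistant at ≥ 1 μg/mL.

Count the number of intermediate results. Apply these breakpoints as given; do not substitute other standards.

Moxifloxacin 32 μg/mL: = 32 μg/mL ⇒ I
Tetracycline (9 mm) ≤ 18 mm — R
Nitrofurantoin: 256 μg/mL is ≥ 8 μg/mL — resistant
Ceftazidime: 8 μg/mL is in 8–16 μg/mL ⇒ I
Clarithromycin (128 μg/mL) ≥ 0.5 μg/mL — Resistant
Penicillin 1 μg/mL: ≥ 1 μg/mL → R
Intermediate: 2

2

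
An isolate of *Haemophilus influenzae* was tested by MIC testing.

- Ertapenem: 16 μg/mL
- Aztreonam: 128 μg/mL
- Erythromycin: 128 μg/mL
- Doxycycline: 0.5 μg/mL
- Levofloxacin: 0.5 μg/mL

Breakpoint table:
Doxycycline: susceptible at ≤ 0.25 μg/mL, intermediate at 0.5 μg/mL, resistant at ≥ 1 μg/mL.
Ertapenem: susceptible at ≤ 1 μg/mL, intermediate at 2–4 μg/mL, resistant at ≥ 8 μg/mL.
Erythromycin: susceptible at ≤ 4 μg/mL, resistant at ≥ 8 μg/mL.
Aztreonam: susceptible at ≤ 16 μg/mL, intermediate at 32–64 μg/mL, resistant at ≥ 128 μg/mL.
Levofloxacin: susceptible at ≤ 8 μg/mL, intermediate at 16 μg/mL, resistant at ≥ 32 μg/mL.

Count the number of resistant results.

Ertapenem: 16 μg/mL is ≥ 8 μg/mL ⇒ Resistant
Aztreonam (128 μg/mL) ≥ 128 μg/mL ⇒ R
Erythromycin: 128 μg/mL is ≥ 8 μg/mL — R
Doxycycline (0.5 μg/mL) = 0.5 μg/mL → Intermediate
Levofloxacin (0.5 μg/mL) ≤ 8 μg/mL — S
Resistant: 3

3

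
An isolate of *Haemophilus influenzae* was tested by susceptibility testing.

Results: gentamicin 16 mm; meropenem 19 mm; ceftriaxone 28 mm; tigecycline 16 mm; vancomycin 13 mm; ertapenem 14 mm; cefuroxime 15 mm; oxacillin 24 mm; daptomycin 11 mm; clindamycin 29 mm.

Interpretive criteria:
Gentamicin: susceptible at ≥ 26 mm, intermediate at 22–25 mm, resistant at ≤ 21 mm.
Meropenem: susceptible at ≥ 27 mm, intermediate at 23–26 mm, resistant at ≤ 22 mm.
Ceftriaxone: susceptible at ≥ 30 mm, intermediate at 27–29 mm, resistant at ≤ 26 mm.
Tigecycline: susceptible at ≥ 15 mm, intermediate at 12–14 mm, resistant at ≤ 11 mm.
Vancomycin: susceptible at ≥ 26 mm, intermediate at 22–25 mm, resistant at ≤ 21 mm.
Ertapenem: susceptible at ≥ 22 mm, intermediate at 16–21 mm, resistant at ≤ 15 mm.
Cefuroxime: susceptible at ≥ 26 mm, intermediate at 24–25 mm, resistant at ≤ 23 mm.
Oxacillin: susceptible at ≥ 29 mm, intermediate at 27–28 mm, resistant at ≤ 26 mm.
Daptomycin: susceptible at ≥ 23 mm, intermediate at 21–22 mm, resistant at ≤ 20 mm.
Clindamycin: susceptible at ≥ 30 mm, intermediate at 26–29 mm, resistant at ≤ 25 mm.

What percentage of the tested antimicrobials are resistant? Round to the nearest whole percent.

Gentamicin: 16 mm is ≤ 21 mm ⇒ resistant
Meropenem 19 mm: ≤ 22 mm ⇒ Resistant
Ceftriaxone 28 mm: in 27–29 mm ⇒ I
Tigecycline (16 mm) ≥ 15 mm — Susceptible
Vancomycin (13 mm) ≤ 21 mm → Resistant
Ertapenem: 14 mm is ≤ 15 mm ⇒ resistant
Cefuroxime: 15 mm is ≤ 23 mm ⇒ R
Oxacillin: 24 mm is ≤ 26 mm — resistant
Daptomycin (11 mm) ≤ 20 mm — resistant
Clindamycin: 29 mm is in 26–29 mm → I
Resistant: 7/10

70%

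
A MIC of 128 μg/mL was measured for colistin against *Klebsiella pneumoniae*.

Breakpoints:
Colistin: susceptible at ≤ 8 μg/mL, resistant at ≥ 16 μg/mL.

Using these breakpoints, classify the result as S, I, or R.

Resistant

Colistin (128 μg/mL) ≥ 16 μg/mL — resistant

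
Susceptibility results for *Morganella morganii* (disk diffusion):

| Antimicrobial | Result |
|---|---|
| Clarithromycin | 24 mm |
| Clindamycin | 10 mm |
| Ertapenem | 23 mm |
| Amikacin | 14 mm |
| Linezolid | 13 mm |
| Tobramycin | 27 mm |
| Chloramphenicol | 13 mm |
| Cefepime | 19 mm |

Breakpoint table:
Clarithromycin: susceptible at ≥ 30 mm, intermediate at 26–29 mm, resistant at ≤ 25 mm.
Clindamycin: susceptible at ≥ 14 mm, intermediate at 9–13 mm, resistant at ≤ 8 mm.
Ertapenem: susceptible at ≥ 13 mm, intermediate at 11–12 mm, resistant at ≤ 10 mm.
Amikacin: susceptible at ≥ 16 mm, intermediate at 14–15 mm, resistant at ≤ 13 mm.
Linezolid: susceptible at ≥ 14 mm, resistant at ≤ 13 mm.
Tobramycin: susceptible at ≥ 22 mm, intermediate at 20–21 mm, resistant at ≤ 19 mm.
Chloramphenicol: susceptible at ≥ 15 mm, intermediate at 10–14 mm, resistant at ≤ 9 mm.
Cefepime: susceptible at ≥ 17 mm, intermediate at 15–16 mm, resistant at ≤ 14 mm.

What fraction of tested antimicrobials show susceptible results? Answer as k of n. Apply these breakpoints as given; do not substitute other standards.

Clarithromycin: 24 mm is ≤ 25 mm → Resistant
Clindamycin (10 mm) in 9–13 mm — intermediate
Ertapenem 23 mm: ≥ 13 mm ⇒ Susceptible
Amikacin (14 mm) in 14–15 mm — Intermediate
Linezolid: 13 mm is ≤ 13 mm ⇒ Resistant
Tobramycin (27 mm) ≥ 22 mm ⇒ susceptible
Chloramphenicol: 13 mm is in 10–14 mm ⇒ Intermediate
Cefepime: 19 mm is ≥ 17 mm — Susceptible
Susceptible: 3/8

3 of 8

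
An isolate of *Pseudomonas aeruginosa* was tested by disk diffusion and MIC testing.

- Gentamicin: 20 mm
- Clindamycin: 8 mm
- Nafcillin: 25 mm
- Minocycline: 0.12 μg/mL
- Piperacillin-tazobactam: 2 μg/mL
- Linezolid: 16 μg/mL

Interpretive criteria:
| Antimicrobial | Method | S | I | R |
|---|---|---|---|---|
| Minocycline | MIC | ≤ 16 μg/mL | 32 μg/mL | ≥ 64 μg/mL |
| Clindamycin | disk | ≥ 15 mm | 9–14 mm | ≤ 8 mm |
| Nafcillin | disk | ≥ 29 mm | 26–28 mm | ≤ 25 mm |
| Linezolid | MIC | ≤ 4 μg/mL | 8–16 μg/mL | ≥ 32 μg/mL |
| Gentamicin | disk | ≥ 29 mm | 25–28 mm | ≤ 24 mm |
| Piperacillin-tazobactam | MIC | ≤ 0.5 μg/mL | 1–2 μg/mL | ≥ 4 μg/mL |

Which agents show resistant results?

gentamicin, clindamycin, nafcillin

Gentamicin (20 mm) ≤ 24 mm — Resistant
Clindamycin (8 mm) ≤ 8 mm → R
Nafcillin (25 mm) ≤ 25 mm → R
Minocycline (0.12 μg/mL) ≤ 16 μg/mL → susceptible
Piperacillin-tazobactam 2 μg/mL: in 1–2 μg/mL ⇒ intermediate
Linezolid 16 μg/mL: in 8–16 μg/mL — I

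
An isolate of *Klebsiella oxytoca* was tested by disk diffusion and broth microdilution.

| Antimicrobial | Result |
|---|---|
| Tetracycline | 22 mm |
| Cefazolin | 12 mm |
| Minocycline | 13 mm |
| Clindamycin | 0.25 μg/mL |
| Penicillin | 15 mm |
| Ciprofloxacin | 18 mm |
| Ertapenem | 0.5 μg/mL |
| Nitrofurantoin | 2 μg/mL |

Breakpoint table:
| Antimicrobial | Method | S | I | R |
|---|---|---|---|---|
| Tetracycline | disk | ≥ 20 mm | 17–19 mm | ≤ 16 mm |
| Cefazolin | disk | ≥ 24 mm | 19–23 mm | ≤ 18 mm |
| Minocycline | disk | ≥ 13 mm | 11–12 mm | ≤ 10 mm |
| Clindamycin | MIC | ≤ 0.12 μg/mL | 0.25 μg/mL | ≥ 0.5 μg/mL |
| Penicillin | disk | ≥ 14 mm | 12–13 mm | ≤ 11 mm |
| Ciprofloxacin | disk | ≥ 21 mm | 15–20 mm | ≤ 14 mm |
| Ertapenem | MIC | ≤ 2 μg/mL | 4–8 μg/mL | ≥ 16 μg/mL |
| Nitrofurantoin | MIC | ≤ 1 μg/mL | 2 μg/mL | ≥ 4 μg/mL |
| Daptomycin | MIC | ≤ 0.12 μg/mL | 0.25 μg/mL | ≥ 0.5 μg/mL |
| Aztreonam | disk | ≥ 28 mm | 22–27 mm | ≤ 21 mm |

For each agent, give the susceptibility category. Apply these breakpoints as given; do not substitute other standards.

S, R, S, I, S, I, S, I

Tetracycline: 22 mm is ≥ 20 mm ⇒ susceptible
Cefazolin 12 mm: ≤ 18 mm ⇒ R
Minocycline: 13 mm is ≥ 13 mm ⇒ susceptible
Clindamycin: 0.25 μg/mL is = 0.25 μg/mL → intermediate
Penicillin (15 mm) ≥ 14 mm → S
Ciprofloxacin: 18 mm is in 15–20 mm ⇒ Intermediate
Ertapenem (0.5 μg/mL) ≤ 2 μg/mL ⇒ Susceptible
Nitrofurantoin: 2 μg/mL is = 2 μg/mL — intermediate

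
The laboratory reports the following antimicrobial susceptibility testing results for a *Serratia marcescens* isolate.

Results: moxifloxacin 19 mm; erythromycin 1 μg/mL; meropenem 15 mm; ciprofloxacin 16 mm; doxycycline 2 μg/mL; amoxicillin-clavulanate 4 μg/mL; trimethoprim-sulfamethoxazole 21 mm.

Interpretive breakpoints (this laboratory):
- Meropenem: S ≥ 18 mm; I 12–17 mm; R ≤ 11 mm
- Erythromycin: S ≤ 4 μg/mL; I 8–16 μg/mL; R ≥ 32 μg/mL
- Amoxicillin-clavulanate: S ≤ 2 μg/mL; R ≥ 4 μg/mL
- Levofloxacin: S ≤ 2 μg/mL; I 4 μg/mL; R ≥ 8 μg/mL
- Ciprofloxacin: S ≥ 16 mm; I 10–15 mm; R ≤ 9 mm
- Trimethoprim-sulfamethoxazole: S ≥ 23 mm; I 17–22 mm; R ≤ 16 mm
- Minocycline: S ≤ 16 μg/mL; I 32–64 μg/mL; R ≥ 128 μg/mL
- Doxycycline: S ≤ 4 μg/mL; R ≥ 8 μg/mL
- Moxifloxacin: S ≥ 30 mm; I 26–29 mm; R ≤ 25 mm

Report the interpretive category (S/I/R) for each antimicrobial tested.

R, S, I, S, S, R, I

Moxifloxacin 19 mm: ≤ 25 mm — Resistant
Erythromycin 1 μg/mL: ≤ 4 μg/mL — susceptible
Meropenem 15 mm: in 12–17 mm — I
Ciprofloxacin: 16 mm is ≥ 16 mm → Susceptible
Doxycycline 2 μg/mL: ≤ 4 μg/mL ⇒ S
Amoxicillin-clavulanate: 4 μg/mL is ≥ 4 μg/mL → R
Trimethoprim-sulfamethoxazole 21 mm: in 17–22 mm — Intermediate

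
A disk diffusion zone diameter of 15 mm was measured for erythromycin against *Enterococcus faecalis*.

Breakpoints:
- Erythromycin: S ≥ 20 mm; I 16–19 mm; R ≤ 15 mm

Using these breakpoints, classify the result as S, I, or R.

R

Erythromycin (15 mm) ≤ 15 mm ⇒ resistant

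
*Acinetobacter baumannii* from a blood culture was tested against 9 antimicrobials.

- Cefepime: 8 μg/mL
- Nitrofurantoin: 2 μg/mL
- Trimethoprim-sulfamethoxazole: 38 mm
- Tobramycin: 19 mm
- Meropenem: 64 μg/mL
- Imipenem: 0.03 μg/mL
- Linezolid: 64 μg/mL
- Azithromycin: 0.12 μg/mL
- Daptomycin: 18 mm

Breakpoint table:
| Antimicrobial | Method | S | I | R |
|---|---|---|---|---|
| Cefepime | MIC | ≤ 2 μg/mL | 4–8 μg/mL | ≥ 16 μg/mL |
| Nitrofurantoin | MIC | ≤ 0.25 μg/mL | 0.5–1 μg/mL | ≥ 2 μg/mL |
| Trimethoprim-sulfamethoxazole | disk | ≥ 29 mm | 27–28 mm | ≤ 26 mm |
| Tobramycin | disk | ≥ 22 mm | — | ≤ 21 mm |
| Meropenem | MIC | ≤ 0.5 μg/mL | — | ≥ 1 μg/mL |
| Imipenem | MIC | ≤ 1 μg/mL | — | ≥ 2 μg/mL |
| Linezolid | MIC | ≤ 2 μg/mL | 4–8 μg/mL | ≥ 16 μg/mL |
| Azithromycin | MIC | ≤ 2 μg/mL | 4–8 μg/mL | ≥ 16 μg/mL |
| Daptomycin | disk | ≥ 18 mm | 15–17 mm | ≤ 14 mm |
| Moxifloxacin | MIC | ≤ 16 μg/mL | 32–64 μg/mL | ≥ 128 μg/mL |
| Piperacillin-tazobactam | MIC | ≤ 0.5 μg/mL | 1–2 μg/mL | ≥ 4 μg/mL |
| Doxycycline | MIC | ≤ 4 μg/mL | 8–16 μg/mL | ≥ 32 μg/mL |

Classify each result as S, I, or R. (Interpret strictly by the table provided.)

Cefepime (8 μg/mL) in 4–8 μg/mL — Intermediate
Nitrofurantoin 2 μg/mL: ≥ 2 μg/mL ⇒ Resistant
Trimethoprim-sulfamethoxazole: 38 mm is ≥ 29 mm → susceptible
Tobramycin: 19 mm is ≤ 21 mm — resistant
Meropenem: 64 μg/mL is ≥ 1 μg/mL → resistant
Imipenem (0.03 μg/mL) ≤ 1 μg/mL ⇒ S
Linezolid 64 μg/mL: ≥ 16 μg/mL — R
Azithromycin: 0.12 μg/mL is ≤ 2 μg/mL → Susceptible
Daptomycin (18 mm) ≥ 18 mm — S

I, R, S, R, R, S, R, S, S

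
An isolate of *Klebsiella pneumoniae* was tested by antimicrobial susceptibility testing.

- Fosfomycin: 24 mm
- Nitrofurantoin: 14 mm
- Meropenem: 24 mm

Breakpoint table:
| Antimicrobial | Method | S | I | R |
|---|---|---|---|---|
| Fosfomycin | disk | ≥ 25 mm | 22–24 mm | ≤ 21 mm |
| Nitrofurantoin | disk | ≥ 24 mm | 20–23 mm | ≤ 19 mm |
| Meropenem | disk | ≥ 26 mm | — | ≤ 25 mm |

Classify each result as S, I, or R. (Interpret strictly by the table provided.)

Fosfomycin: 24 mm is in 22–24 mm → intermediate
Nitrofurantoin: 14 mm is ≤ 19 mm → resistant
Meropenem 24 mm: ≤ 25 mm ⇒ R

I, R, R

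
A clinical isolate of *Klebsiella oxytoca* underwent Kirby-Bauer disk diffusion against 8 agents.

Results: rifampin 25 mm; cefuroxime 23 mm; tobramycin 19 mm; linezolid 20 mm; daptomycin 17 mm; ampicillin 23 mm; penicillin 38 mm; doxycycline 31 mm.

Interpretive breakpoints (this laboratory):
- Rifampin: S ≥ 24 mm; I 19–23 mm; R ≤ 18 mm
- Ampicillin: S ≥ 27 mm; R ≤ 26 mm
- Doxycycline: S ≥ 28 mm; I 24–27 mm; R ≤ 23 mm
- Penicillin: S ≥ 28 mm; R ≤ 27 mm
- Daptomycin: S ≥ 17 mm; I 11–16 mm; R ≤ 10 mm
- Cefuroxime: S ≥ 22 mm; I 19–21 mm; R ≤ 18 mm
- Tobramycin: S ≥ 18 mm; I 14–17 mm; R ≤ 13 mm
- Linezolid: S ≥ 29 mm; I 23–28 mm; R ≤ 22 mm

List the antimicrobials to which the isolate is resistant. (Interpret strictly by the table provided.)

linezolid, ampicillin

Rifampin (25 mm) ≥ 24 mm — Susceptible
Cefuroxime (23 mm) ≥ 22 mm ⇒ Susceptible
Tobramycin (19 mm) ≥ 18 mm ⇒ susceptible
Linezolid: 20 mm is ≤ 22 mm — Resistant
Daptomycin (17 mm) ≥ 17 mm → Susceptible
Ampicillin: 23 mm is ≤ 26 mm → resistant
Penicillin (38 mm) ≥ 28 mm — Susceptible
Doxycycline: 31 mm is ≥ 28 mm — S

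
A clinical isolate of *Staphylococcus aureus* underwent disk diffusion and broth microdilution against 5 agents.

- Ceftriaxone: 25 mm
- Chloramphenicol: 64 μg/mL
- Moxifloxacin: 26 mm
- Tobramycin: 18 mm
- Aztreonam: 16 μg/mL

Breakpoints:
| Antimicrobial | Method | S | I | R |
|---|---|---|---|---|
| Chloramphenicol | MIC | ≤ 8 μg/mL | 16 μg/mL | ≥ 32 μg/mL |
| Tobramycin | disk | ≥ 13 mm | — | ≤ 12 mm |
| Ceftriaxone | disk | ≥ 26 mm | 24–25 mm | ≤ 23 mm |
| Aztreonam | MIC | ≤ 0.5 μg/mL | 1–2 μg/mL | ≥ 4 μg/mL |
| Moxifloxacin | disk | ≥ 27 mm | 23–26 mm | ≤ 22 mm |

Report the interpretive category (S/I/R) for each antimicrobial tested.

Ceftriaxone (25 mm) in 24–25 mm → intermediate
Chloramphenicol 64 μg/mL: ≥ 32 μg/mL → Resistant
Moxifloxacin (26 mm) in 23–26 mm ⇒ I
Tobramycin (18 mm) ≥ 13 mm ⇒ Susceptible
Aztreonam (16 μg/mL) ≥ 4 μg/mL ⇒ Resistant

I, R, I, S, R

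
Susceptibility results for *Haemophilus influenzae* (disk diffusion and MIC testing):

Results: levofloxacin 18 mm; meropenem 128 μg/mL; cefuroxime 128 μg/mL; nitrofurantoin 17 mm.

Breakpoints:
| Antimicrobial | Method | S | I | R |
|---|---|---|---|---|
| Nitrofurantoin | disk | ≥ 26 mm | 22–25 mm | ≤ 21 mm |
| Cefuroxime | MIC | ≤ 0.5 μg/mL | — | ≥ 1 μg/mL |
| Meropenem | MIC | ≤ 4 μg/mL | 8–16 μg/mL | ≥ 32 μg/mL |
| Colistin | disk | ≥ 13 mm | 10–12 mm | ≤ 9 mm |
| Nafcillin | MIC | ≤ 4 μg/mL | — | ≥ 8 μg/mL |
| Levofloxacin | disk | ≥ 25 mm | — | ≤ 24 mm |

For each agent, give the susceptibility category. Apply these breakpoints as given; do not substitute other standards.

Levofloxacin 18 mm: ≤ 24 mm — Resistant
Meropenem: 128 μg/mL is ≥ 32 μg/mL → Resistant
Cefuroxime (128 μg/mL) ≥ 1 μg/mL → Resistant
Nitrofurantoin 17 mm: ≤ 21 mm ⇒ resistant

R, R, R, R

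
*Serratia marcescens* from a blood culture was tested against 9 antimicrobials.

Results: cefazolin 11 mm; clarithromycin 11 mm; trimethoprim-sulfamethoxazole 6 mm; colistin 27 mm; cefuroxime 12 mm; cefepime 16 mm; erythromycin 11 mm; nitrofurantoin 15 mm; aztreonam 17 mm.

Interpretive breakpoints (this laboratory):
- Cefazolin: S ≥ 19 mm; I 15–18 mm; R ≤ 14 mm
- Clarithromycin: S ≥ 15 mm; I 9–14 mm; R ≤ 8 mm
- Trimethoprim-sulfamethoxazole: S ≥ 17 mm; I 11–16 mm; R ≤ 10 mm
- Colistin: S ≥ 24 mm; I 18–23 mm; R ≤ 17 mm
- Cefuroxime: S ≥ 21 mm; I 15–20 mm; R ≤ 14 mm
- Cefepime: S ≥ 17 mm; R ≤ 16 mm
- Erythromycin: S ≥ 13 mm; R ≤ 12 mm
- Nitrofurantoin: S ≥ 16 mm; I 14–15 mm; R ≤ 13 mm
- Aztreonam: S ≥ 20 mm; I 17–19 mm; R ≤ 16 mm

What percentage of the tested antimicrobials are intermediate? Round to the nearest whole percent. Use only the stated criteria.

Cefazolin 11 mm: ≤ 14 mm ⇒ Resistant
Clarithromycin (11 mm) in 9–14 mm → I
Trimethoprim-sulfamethoxazole (6 mm) ≤ 10 mm — resistant
Colistin: 27 mm is ≥ 24 mm → Susceptible
Cefuroxime (12 mm) ≤ 14 mm — R
Cefepime 16 mm: ≤ 16 mm ⇒ resistant
Erythromycin 11 mm: ≤ 12 mm — resistant
Nitrofurantoin: 15 mm is in 14–15 mm — Intermediate
Aztreonam (17 mm) in 17–19 mm ⇒ I
Intermediate: 3/9

33%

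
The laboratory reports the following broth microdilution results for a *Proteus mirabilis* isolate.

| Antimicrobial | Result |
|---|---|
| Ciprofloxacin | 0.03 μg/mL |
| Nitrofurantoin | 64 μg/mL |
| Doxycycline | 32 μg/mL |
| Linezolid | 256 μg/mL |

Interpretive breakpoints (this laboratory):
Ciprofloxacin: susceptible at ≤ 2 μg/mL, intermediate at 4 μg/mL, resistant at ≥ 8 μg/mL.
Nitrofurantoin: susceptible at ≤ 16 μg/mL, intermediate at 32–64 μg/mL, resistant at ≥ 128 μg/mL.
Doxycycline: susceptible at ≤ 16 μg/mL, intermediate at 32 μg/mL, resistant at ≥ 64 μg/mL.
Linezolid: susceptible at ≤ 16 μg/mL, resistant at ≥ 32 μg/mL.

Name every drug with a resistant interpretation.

linezolid

Ciprofloxacin 0.03 μg/mL: ≤ 2 μg/mL — S
Nitrofurantoin: 64 μg/mL is in 32–64 μg/mL — I
Doxycycline 32 μg/mL: = 32 μg/mL ⇒ Intermediate
Linezolid: 256 μg/mL is ≥ 32 μg/mL → resistant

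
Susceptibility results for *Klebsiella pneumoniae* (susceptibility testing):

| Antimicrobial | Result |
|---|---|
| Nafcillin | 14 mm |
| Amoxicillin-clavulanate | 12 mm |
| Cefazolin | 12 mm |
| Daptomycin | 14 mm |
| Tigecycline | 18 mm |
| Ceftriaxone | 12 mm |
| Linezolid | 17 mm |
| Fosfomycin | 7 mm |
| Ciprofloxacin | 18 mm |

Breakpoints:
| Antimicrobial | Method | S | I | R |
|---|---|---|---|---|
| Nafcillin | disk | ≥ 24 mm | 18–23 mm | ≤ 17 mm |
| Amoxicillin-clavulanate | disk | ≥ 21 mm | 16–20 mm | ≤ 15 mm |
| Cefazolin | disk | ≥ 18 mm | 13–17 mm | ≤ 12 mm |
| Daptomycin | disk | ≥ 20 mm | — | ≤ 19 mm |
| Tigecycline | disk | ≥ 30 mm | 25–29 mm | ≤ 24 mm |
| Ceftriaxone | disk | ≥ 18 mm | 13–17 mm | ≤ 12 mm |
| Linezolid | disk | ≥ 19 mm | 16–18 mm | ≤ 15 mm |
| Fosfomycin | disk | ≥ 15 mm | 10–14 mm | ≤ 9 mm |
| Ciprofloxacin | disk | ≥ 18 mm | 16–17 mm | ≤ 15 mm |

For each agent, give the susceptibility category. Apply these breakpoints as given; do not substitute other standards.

Nafcillin 14 mm: ≤ 17 mm → resistant
Amoxicillin-clavulanate 12 mm: ≤ 15 mm → R
Cefazolin: 12 mm is ≤ 12 mm ⇒ resistant
Daptomycin (14 mm) ≤ 19 mm → Resistant
Tigecycline: 18 mm is ≤ 24 mm ⇒ resistant
Ceftriaxone 12 mm: ≤ 12 mm — Resistant
Linezolid 17 mm: in 16–18 mm — intermediate
Fosfomycin: 7 mm is ≤ 9 mm → Resistant
Ciprofloxacin 18 mm: ≥ 18 mm — S

R, R, R, R, R, R, I, R, S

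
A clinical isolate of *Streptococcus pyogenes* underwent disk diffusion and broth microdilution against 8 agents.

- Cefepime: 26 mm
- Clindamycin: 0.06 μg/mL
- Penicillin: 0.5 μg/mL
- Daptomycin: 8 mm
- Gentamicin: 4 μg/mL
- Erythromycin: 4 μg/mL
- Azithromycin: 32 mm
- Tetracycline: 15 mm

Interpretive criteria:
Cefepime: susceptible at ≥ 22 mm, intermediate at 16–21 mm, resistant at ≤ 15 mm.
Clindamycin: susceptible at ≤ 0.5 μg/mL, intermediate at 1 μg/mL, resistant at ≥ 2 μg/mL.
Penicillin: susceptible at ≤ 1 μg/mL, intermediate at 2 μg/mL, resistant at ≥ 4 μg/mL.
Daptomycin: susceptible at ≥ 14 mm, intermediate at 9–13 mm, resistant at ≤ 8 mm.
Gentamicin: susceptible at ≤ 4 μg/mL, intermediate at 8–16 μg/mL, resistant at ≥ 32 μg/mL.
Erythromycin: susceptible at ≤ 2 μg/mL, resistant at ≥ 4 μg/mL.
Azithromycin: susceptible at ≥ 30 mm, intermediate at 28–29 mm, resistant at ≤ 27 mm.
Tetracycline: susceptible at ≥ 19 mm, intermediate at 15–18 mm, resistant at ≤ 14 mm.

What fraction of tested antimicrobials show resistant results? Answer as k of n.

2 of 8

Cefepime: 26 mm is ≥ 22 mm → susceptible
Clindamycin 0.06 μg/mL: ≤ 0.5 μg/mL ⇒ S
Penicillin (0.5 μg/mL) ≤ 1 μg/mL → Susceptible
Daptomycin: 8 mm is ≤ 8 mm — resistant
Gentamicin: 4 μg/mL is ≤ 4 μg/mL — S
Erythromycin 4 μg/mL: ≥ 4 μg/mL ⇒ R
Azithromycin (32 mm) ≥ 30 mm — susceptible
Tetracycline 15 mm: in 15–18 mm ⇒ intermediate
Resistant: 2/8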